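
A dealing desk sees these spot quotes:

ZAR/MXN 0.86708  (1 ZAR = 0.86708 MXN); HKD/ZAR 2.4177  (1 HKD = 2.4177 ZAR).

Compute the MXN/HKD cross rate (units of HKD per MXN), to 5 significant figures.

1 MXN ÷ 0.86708 = 1.1533 ZAR
1.1533 ZAR ÷ 2.4177 = 0.477022 HKD

MXN/HKD = 0.47702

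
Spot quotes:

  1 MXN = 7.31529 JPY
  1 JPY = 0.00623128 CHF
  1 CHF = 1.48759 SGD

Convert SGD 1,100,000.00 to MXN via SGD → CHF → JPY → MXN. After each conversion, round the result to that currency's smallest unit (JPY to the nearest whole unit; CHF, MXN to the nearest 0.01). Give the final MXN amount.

SGD 1,100,000.00 ÷ 1.48759 = CHF 739,451.06
CHF 739,451.06 ÷ 0.00623128 = JPY 118,667,603
JPY 118,667,603 ÷ 7.31529 = MXN 16,221,859.01

MXN 16,221,859.01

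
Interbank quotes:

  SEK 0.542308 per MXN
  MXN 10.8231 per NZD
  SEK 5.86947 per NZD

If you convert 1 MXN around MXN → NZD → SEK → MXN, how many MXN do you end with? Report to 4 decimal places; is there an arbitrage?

1.0000 (no arbitrage)

Around MXN → NZD → SEK → MXN: 1 ÷ 10.8231 × 5.86947 ÷ 0.542308 = 1.000003
Product ≈ 1 (deviation 0.000%, within rounding noise).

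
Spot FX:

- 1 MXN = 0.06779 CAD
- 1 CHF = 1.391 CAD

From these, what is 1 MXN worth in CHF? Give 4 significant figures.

1 MXN × 0.06779 = 0.06779 CAD
0.06779 CAD ÷ 1.391 = 0.0487347 CHF

MXN/CHF = 0.04873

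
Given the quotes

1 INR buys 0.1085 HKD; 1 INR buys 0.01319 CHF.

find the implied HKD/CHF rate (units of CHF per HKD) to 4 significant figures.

HKD/CHF = 0.1216

1 HKD ÷ 0.1085 = 9.21659 INR
9.21659 INR × 0.01319 = 0.121567 CHF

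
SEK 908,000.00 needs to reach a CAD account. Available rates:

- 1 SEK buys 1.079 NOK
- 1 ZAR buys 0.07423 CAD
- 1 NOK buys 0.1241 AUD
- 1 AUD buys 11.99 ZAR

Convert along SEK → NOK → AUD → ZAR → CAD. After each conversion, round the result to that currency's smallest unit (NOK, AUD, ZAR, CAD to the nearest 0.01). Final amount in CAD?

SEK 908,000.00 × 1.079 = NOK 979,732.00
NOK 979,732.00 × 0.1241 = AUD 121,584.74
AUD 121,584.74 × 11.99 = ZAR 1,457,801.03
ZAR 1,457,801.03 × 0.07423 = CAD 108,212.57

CAD 108,212.57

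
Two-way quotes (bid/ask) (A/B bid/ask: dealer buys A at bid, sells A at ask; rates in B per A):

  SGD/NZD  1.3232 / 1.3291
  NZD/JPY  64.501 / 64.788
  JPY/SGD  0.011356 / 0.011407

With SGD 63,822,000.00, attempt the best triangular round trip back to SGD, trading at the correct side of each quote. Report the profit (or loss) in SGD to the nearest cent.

Net profit: SGD 1,153,067.08

Best loop SGD → JPY → NZD → SGD:
SGD 63,822,000.00 ÷ 0.011407 (buy JPY at ask) = JPY 5,594,985,535
JPY 5,594,985,535 ÷ 64.788 (buy NZD at ask) = NZD 86,358,361.66
NZD 86,358,361.66 ÷ 1.3291 (buy SGD at ask) = SGD 64,975,067.08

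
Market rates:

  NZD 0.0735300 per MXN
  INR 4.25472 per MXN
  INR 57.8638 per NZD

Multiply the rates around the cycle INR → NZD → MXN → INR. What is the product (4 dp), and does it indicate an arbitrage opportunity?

1.0000 (no arbitrage)

Around INR → NZD → MXN → INR: 1 ÷ 57.8638 ÷ 0.0735300 × 4.25472 = 0.999999
Product ≈ 1 (deviation 0.000%, within rounding noise).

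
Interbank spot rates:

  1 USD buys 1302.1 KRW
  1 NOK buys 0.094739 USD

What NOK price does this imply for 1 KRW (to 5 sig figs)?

1 KRW ÷ 1302.1 = 0.00076799 USD
0.00076799 USD ÷ 0.094739 = 0.00810638 NOK

KRW/NOK = 0.0081064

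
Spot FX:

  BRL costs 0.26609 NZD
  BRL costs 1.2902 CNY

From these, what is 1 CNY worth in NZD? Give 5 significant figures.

CNY/NZD = 0.20624

1 CNY ÷ 1.2902 = 0.775074 BRL
0.775074 BRL × 0.26609 = 0.206239 NZD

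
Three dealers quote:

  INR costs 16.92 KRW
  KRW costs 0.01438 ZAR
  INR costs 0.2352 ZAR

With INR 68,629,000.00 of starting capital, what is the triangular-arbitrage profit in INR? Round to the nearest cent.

Profitable loop is INR → KRW → ZAR → INR:
INR 68,629,000.00 × 16.92 = KRW 1,161,202,680
KRW 1,161,202,680 × 0.01438 = ZAR 16,698,094.54
ZAR 16,698,094.54 ÷ 0.2352 = INR 70,995,299.91
Profit = INR 70,995,299.91 − INR 68,629,000.00

Profit: INR 2,366,299.91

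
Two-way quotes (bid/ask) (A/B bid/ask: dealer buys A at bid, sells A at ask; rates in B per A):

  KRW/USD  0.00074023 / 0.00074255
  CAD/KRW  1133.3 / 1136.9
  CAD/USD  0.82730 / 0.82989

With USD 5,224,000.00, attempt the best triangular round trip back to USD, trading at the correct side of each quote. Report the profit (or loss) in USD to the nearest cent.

Best loop USD → CAD → KRW → USD:
USD 5,224,000.00 ÷ 0.82989 (buy CAD at ask) = CAD 6,294,810.16
CAD 6,294,810.16 × 1133.3 (sell CAD at bid) = KRW 7,133,908,349
KRW 7,133,908,349 × 0.00074023 (sell KRW at bid) = USD 5,280,732.98

Net profit: USD 56,732.98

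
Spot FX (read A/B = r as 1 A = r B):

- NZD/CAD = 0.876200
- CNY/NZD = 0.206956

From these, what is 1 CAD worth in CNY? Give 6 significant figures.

CAD/CNY = 5.51466

1 CAD ÷ 0.876200 = 1.14129 NZD
1.14129 NZD ÷ 0.206956 = 5.51466 CNY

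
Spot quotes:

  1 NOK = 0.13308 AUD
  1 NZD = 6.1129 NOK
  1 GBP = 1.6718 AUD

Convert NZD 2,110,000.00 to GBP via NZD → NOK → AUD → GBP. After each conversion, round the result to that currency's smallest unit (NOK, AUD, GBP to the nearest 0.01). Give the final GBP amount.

GBP 1,026,734.65

NZD 2,110,000.00 × 6.1129 = NOK 12,898,219.00
NOK 12,898,219.00 × 0.13308 = AUD 1,716,494.98
AUD 1,716,494.98 ÷ 1.6718 = GBP 1,026,734.65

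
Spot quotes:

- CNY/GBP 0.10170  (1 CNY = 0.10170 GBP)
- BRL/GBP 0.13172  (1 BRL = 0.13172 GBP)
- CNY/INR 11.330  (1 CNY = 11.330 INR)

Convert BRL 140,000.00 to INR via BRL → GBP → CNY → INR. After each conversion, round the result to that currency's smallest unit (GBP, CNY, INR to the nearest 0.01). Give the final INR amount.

BRL 140,000.00 × 0.13172 = GBP 18,440.80
GBP 18,440.80 ÷ 0.10170 = CNY 181,325.47
CNY 181,325.47 × 11.330 = INR 2,054,417.58

INR 2,054,417.58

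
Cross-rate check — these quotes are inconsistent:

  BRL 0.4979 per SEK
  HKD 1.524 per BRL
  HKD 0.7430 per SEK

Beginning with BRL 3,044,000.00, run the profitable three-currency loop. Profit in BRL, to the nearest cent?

Profit: BRL 64,729.45

Profitable loop is BRL → HKD → SEK → BRL:
BRL 3,044,000.00 × 1.524 = HKD 4,639,056.00
HKD 4,639,056.00 ÷ 0.7430 = SEK 6,243,682.37
SEK 6,243,682.37 × 0.4979 = BRL 3,108,729.45
Profit = BRL 3,108,729.45 − BRL 3,044,000.00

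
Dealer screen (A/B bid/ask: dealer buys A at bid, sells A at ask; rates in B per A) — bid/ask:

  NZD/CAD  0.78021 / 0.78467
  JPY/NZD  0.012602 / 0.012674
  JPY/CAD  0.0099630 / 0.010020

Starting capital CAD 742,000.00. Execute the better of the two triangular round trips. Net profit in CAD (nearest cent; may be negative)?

Net profit: CAD 1,349.89

Best loop CAD → NZD → JPY → CAD:
CAD 742,000.00 ÷ 0.78467 (buy NZD at ask) = NZD 945,620.45
NZD 945,620.45 ÷ 0.012674 (buy JPY at ask) = JPY 74,611,050
JPY 74,611,050 × 0.0099630 (sell JPY at bid) = CAD 743,349.89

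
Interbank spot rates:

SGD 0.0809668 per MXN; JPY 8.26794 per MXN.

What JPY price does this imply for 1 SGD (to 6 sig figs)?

1 SGD ÷ 0.0809668 = 12.3507 MXN
12.3507 MXN × 8.26794 = 102.115 JPY

SGD/JPY = 102.115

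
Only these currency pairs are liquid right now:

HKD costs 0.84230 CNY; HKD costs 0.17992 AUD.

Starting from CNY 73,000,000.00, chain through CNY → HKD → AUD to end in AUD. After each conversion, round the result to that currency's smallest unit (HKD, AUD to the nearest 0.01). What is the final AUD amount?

CNY 73,000,000.00 ÷ 0.84230 = HKD 86,667,458.15
HKD 86,667,458.15 × 0.17992 = AUD 15,593,209.07

AUD 15,593,209.07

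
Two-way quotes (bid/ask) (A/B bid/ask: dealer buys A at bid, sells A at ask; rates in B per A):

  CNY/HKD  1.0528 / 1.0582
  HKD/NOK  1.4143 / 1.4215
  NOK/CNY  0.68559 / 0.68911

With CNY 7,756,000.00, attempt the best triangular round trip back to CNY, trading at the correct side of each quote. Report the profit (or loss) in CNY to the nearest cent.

Net profit: CNY 161,529.54

Best loop CNY → HKD → NOK → CNY:
CNY 7,756,000.00 × 1.0528 (sell CNY at bid) = HKD 8,165,516.80
HKD 8,165,516.80 × 1.4143 (sell HKD at bid) = NOK 11,548,490.41
NOK 11,548,490.41 × 0.68559 (sell NOK at bid) = CNY 7,917,529.54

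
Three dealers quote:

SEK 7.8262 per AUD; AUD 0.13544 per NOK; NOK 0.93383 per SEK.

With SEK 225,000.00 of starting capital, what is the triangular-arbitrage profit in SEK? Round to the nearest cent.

Profitable loop is SEK → AUD → NOK → SEK:
SEK 225,000.00 ÷ 7.8262 = AUD 28,749.58
AUD 28,749.58 ÷ 0.13544 = NOK 212,268.05
NOK 212,268.05 ÷ 0.93383 = SEK 227,309.09
Profit = SEK 227,309.09 − SEK 225,000.00

Profit: SEK 2,309.09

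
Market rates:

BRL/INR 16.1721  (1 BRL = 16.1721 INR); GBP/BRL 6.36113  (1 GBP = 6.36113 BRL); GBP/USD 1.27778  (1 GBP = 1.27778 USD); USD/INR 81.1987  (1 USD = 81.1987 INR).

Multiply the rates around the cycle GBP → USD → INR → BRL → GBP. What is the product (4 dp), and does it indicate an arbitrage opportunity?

1.0086 (arbitrage exists)

Around GBP → USD → INR → BRL → GBP: 1 × 1.27778 × 81.1987 ÷ 16.1721 ÷ 6.36113 = 1.008566
Product > 1; profitable direction is GBP → USD → INR → BRL → GBP.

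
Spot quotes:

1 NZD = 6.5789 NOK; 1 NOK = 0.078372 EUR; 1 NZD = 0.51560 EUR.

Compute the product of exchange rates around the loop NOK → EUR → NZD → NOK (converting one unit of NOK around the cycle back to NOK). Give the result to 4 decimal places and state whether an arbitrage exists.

Around NOK → EUR → NZD → NOK: 1 × 0.078372 ÷ 0.51560 × 6.5789 = 1.000003
Product ≈ 1 (deviation 0.000%, within rounding noise).

1.0000 (no arbitrage)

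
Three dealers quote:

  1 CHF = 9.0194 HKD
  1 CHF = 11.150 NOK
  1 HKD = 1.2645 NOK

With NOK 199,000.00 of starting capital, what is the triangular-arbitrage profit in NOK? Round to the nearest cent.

Profit: NOK 4,551.68

Profitable loop is NOK → CHF → HKD → NOK:
NOK 199,000.00 ÷ 11.150 = CHF 17,847.53
CHF 17,847.53 × 9.0194 = HKD 160,974.04
HKD 160,974.04 × 1.2645 = NOK 203,551.68
Profit = NOK 203,551.68 − NOK 199,000.00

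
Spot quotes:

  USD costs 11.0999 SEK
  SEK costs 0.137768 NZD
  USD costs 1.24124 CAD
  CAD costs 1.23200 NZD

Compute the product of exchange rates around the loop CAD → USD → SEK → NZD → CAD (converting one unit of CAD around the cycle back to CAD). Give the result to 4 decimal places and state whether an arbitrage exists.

1.0000 (no arbitrage)

Around CAD → USD → SEK → NZD → CAD: 1 ÷ 1.24124 × 11.0999 × 0.137768 ÷ 1.23200 = 1.000002
Product ≈ 1 (deviation 0.000%, within rounding noise).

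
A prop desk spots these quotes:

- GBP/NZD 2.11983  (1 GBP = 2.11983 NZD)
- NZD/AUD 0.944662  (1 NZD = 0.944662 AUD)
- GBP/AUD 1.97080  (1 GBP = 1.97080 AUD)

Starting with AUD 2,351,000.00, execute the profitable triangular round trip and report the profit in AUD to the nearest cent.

Profitable loop is AUD → GBP → NZD → AUD:
AUD 2,351,000.00 ÷ 1.97080 = GBP 1,192,916.58
GBP 1,192,916.58 × 2.11983 = NZD 2,528,780.36
NZD 2,528,780.36 × 0.944662 = AUD 2,388,842.71
Profit = AUD 2,388,842.71 − AUD 2,351,000.00

Profit: AUD 37,842.71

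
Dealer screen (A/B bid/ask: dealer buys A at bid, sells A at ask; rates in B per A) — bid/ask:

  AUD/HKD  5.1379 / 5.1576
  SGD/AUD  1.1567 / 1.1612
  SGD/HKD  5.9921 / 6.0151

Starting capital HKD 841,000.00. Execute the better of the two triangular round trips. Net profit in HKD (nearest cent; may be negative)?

Net profit: HKD 434.60

Best loop HKD → AUD → SGD → HKD:
HKD 841,000.00 ÷ 5.1576 (buy AUD at ask) = AUD 163,060.34
AUD 163,060.34 ÷ 1.1612 (buy SGD at ask) = SGD 140,423.99
SGD 140,423.99 × 5.9921 (sell SGD at bid) = HKD 841,434.60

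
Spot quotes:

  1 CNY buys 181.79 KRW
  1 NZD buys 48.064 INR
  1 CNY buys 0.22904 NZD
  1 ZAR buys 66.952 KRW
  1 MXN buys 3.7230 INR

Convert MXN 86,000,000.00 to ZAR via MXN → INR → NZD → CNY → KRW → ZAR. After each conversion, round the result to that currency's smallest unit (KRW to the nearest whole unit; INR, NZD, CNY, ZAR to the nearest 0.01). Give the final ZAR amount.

MXN 86,000,000.00 × 3.7230 = INR 320,178,000.00
INR 320,178,000.00 ÷ 48.064 = NZD 6,661,493.01
NZD 6,661,493.01 ÷ 0.22904 = CNY 29,084,408.88
CNY 29,084,408.88 × 181.79 = KRW 5,287,254,690
KRW 5,287,254,690 ÷ 66.952 = ZAR 78,970,825.22

ZAR 78,970,825.22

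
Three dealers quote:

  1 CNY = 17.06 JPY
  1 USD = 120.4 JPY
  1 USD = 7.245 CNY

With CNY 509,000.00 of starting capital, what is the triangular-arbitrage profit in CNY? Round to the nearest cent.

Profit: CNY 13,526.97

Profitable loop is CNY → JPY → USD → CNY:
CNY 509,000.00 × 17.06 = JPY 8,683,540
JPY 8,683,540 ÷ 120.4 = USD 72,122.43
USD 72,122.43 × 7.245 = CNY 522,526.97
Profit = CNY 522,526.97 − CNY 509,000.00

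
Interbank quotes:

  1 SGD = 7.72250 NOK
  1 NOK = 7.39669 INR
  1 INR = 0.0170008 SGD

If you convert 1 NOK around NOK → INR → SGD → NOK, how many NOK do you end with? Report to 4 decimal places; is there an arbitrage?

0.9711 (arbitrage exists)

Around NOK → INR → SGD → NOK: 1 × 7.39669 × 0.0170008 × 7.72250 = 0.971102
Product < 1; profitable direction is NOK → SGD → INR → NOK.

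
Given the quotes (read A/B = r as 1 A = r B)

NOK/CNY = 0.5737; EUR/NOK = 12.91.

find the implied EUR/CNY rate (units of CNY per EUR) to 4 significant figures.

1 EUR × 12.91 = 12.91 NOK
12.91 NOK × 0.5737 = 7.40647 CNY

EUR/CNY = 7.406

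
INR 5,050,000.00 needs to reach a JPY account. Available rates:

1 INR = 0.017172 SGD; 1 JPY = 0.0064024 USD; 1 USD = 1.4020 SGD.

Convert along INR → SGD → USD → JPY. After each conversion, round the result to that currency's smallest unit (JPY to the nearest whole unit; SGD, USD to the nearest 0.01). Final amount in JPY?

INR 5,050,000.00 × 0.017172 = SGD 86,718.60
SGD 86,718.60 ÷ 1.4020 = USD 61,853.50
USD 61,853.50 ÷ 0.0064024 = JPY 9,660,987

JPY 9,660,987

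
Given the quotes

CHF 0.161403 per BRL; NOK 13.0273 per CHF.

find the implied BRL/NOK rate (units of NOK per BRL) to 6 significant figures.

BRL/NOK = 2.10265

1 BRL × 0.161403 = 0.161403 CHF
0.161403 CHF × 13.0273 = 2.10265 NOK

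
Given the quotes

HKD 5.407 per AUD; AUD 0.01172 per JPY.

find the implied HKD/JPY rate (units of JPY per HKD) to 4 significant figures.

HKD/JPY = 15.78

1 HKD ÷ 5.407 = 0.184945 AUD
0.184945 AUD ÷ 0.01172 = 15.7803 JPY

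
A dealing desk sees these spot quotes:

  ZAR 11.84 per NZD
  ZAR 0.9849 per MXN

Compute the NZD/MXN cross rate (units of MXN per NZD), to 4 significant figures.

1 NZD × 11.84 = 11.84 ZAR
11.84 ZAR ÷ 0.9849 = 12.0215 MXN

NZD/MXN = 12.02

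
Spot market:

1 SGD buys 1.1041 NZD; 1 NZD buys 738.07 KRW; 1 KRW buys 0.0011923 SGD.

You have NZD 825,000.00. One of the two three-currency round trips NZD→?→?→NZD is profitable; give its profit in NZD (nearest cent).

Profit: NZD 24,107.04

Profitable loop is NZD → SGD → KRW → NZD:
NZD 825,000.00 ÷ 1.1041 = SGD 747,214.93
SGD 747,214.93 ÷ 0.0011923 = KRW 626,700,433
KRW 626,700,433 ÷ 738.07 = NZD 849,107.04
Profit = NZD 849,107.04 − NZD 825,000.00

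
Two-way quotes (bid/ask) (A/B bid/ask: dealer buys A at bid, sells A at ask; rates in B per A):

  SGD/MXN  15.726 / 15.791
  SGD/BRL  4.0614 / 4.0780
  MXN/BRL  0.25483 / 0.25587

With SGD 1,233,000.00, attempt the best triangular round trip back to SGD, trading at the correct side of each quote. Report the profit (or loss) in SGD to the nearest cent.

Best loop SGD → BRL → MXN → SGD:
SGD 1,233,000.00 × 4.0614 (sell SGD at bid) = BRL 5,007,706.20
BRL 5,007,706.20 ÷ 0.25587 (buy MXN at ask) = MXN 19,571,290.89
MXN 19,571,290.89 ÷ 15.791 (buy SGD at ask) = SGD 1,239,395.28

Net profit: SGD 6,395.28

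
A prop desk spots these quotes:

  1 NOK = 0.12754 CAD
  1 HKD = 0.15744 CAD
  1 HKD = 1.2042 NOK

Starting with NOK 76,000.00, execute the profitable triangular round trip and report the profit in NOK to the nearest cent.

Profitable loop is NOK → HKD → CAD → NOK:
NOK 76,000.00 ÷ 1.2042 = HKD 63,112.44
HKD 63,112.44 × 0.15744 = CAD 9,936.42
CAD 9,936.42 ÷ 0.12754 = NOK 77,908.28
Profit = NOK 77,908.28 − NOK 76,000.00

Profit: NOK 1,908.28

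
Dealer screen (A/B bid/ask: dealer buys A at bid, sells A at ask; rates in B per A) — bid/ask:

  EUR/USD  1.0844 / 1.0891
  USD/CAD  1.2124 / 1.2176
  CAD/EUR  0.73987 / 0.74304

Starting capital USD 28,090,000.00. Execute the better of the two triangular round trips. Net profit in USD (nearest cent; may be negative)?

Best loop USD → EUR → CAD → USD:
USD 28,090,000.00 ÷ 1.0891 (buy EUR at ask) = EUR 25,791,938.30
EUR 25,791,938.30 ÷ 0.74304 (buy CAD at ask) = CAD 34,711,372.60
CAD 34,711,372.60 ÷ 1.2176 (buy USD at ask) = USD 28,508,026.12

Net profit: USD 418,026.12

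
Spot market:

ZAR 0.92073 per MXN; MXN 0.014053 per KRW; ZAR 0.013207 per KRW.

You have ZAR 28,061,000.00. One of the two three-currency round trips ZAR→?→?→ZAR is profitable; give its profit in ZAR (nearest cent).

Profit: ZAR 581,174.18

Profitable loop is ZAR → MXN → KRW → ZAR:
ZAR 28,061,000.00 ÷ 0.92073 = MXN 30,476,904.20
MXN 30,476,904.20 ÷ 0.014053 = KRW 2,168,711,606
KRW 2,168,711,606 × 0.013207 = ZAR 28,642,174.18
Profit = ZAR 28,642,174.18 − ZAR 28,061,000.00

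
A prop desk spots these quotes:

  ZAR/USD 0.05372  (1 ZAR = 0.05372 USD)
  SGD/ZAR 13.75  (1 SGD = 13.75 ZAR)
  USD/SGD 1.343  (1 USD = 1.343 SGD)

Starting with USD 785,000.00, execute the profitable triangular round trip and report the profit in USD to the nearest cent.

Profitable loop is USD → ZAR → SGD → USD:
USD 785,000.00 ÷ 0.05372 = ZAR 14,612,807.15
ZAR 14,612,807.15 ÷ 13.75 = SGD 1,062,749.61
SGD 1,062,749.61 ÷ 1.343 = USD 791,325.10
Profit = USD 791,325.10 − USD 785,000.00

Profit: USD 6,325.10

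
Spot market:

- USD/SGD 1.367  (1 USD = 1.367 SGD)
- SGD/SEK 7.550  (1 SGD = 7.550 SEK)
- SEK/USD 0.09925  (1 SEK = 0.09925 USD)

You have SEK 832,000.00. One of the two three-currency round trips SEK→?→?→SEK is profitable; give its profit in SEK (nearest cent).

Profit: SEK 20,254.51

Profitable loop is SEK → USD → SGD → SEK:
SEK 832,000.00 × 0.09925 = USD 82,576.00
USD 82,576.00 × 1.367 = SGD 112,881.39
SGD 112,881.39 × 7.550 = SEK 852,254.51
Profit = SEK 852,254.51 − SEK 832,000.00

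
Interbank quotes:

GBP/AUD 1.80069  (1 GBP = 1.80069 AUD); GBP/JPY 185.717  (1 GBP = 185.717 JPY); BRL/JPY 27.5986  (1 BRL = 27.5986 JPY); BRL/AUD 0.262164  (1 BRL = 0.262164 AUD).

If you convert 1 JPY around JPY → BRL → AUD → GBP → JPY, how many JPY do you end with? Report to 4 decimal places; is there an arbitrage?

Around JPY → BRL → AUD → GBP → JPY: 1 ÷ 27.5986 × 0.262164 ÷ 1.80069 × 185.717 = 0.979713
Product < 1; profitable direction is JPY → GBP → AUD → BRL → JPY.

0.9797 (arbitrage exists)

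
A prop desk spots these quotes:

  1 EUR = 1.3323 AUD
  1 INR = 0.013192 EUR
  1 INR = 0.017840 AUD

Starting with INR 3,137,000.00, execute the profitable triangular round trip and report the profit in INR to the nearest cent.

Profit: INR 47,173.31

Profitable loop is INR → AUD → EUR → INR:
INR 3,137,000.00 × 0.017840 = AUD 55,964.08
AUD 55,964.08 ÷ 1.3323 = EUR 42,005.61
EUR 42,005.61 ÷ 0.013192 = INR 3,184,173.31
Profit = INR 3,184,173.31 − INR 3,137,000.00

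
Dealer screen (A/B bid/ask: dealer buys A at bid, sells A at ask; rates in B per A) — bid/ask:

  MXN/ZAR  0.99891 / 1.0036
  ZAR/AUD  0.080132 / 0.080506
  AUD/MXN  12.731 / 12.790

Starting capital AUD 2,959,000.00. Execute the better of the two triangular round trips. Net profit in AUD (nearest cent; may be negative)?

Net profit: AUD 56,364.56

Best loop AUD → MXN → ZAR → AUD:
AUD 2,959,000.00 × 12.731 (sell AUD at bid) = MXN 37,671,029.00
MXN 37,671,029.00 × 0.99891 (sell MXN at bid) = ZAR 37,629,967.58
ZAR 37,629,967.58 × 0.080132 (sell ZAR at bid) = AUD 3,015,364.56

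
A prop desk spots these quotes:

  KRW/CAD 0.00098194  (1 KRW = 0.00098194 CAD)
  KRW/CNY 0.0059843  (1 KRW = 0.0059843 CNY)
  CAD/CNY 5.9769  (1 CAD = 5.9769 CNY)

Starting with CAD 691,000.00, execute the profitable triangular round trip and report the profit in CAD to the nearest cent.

Profitable loop is CAD → KRW → CNY → CAD:
CAD 691,000.00 ÷ 0.00098194 = KRW 703,708,984
KRW 703,708,984 × 0.0059843 = CNY 4,211,205.67
CNY 4,211,205.67 ÷ 5.9769 = CAD 704,580.25
Profit = CAD 704,580.25 − CAD 691,000.00

Profit: CAD 13,580.25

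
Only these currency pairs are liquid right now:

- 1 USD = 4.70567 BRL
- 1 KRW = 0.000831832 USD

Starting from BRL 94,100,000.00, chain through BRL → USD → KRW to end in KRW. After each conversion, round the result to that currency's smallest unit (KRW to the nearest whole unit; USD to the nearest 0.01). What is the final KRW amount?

KRW 24,039,893,115

BRL 94,100,000.00 ÷ 4.70567 = USD 19,997,152.37
USD 19,997,152.37 ÷ 0.000831832 = KRW 24,039,893,115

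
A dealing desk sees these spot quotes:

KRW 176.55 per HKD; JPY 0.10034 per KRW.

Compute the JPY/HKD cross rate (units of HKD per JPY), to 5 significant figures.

JPY/HKD = 0.056449

1 JPY ÷ 0.10034 = 9.96612 KRW
9.96612 KRW ÷ 176.55 = 0.0564493 HKD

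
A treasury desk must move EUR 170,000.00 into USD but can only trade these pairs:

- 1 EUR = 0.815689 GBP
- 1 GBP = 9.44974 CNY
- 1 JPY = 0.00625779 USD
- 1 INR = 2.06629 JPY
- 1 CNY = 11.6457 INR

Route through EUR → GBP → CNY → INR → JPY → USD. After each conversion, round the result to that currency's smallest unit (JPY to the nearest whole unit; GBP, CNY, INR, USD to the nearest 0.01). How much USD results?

USD 197,320.06

EUR 170,000.00 × 0.815689 = GBP 138,667.13
GBP 138,667.13 × 9.44974 = CNY 1,310,368.33
CNY 1,310,368.33 × 11.6457 = INR 15,260,156.46
INR 15,260,156.46 × 2.06629 = JPY 31,531,909
JPY 31,531,909 × 0.00625779 = USD 197,320.06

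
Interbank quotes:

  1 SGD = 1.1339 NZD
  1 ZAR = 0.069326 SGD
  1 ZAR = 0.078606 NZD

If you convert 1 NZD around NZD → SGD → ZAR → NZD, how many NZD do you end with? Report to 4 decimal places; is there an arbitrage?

1.0000 (no arbitrage)

Around NZD → SGD → ZAR → NZD: 1 ÷ 1.1339 ÷ 0.069326 × 0.078606 = 0.999965
Product ≈ 1 (deviation 0.004%, within rounding noise).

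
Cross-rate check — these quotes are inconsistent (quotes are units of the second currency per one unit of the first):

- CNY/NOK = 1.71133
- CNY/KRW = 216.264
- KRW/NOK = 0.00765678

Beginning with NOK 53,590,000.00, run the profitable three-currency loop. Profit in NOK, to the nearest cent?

Profit: NOK 1,794,357.32

Profitable loop is NOK → KRW → CNY → NOK:
NOK 53,590,000.00 ÷ 0.00765678 = KRW 6,999,025,700
KRW 6,999,025,700 ÷ 216.264 = CNY 32,363,341.56
CNY 32,363,341.56 × 1.71133 = NOK 55,384,357.32
Profit = NOK 55,384,357.32 − NOK 53,590,000.00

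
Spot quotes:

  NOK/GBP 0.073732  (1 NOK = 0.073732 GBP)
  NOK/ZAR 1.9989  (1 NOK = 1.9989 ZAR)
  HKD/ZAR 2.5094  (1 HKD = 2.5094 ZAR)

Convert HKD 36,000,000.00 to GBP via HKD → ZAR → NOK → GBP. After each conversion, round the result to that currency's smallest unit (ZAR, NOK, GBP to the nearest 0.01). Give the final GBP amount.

HKD 36,000,000.00 × 2.5094 = ZAR 90,338,400.00
ZAR 90,338,400.00 ÷ 1.9989 = NOK 45,194,056.73
NOK 45,194,056.73 × 0.073732 = GBP 3,332,248.19

GBP 3,332,248.19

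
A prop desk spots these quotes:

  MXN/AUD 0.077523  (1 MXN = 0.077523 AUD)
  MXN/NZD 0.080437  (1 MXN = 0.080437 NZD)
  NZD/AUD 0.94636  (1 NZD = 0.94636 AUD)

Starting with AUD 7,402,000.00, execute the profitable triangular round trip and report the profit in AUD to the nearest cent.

Profitable loop is AUD → NZD → MXN → AUD:
AUD 7,402,000.00 ÷ 0.94636 = NZD 7,821,547.83
NZD 7,821,547.83 ÷ 0.080437 = MXN 97,238,184.24
MXN 97,238,184.24 × 0.077523 = AUD 7,538,195.76
Profit = AUD 7,538,195.76 − AUD 7,402,000.00

Profit: AUD 136,195.76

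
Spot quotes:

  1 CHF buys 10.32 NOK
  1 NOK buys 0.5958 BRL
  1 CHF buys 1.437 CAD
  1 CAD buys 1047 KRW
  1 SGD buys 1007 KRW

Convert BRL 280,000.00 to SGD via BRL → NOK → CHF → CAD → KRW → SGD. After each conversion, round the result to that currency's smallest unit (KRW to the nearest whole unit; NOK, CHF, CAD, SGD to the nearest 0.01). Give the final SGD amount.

SGD 68,038.05

BRL 280,000.00 ÷ 0.5958 = NOK 469,956.36
NOK 469,956.36 ÷ 10.32 = CHF 45,538.41
CHF 45,538.41 × 1.437 = CAD 65,438.70
CAD 65,438.70 × 1047 = KRW 68,514,319
KRW 68,514,319 ÷ 1007 = SGD 68,038.05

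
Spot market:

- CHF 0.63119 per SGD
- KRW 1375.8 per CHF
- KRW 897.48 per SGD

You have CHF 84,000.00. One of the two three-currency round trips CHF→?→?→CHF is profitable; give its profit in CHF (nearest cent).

Profitable loop is CHF → SGD → KRW → CHF:
CHF 84,000.00 ÷ 0.63119 = SGD 133,081.96
SGD 133,081.96 × 897.48 = KRW 119,438,394
KRW 119,438,394 ÷ 1375.8 = CHF 86,813.78
Profit = CHF 86,813.78 − CHF 84,000.00

Profit: CHF 2,813.78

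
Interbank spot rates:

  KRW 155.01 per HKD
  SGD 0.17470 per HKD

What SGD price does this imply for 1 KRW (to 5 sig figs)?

KRW/SGD = 0.0011270

1 KRW ÷ 155.01 = 0.0064512 HKD
0.0064512 HKD × 0.17470 = 0.00112702 SGD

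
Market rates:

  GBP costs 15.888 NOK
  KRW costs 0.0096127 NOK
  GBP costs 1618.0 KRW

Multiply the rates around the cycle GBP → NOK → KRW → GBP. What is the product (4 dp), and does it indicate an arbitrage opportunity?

Around GBP → NOK → KRW → GBP: 1 × 15.888 ÷ 0.0096127 ÷ 1618.0 = 1.021516
Product > 1; profitable direction is GBP → NOK → KRW → GBP.

1.0215 (arbitrage exists)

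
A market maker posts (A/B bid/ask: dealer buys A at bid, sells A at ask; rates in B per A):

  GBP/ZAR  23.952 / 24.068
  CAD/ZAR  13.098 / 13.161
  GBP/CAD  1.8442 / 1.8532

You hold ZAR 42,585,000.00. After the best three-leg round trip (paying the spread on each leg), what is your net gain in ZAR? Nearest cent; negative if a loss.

Best loop ZAR → GBP → CAD → ZAR:
ZAR 42,585,000.00 ÷ 24.068 (buy GBP at ask) = GBP 1,769,361.81
GBP 1,769,361.81 × 1.8442 (sell GBP at bid) = CAD 3,263,057.05
CAD 3,263,057.05 × 13.098 (sell CAD at bid) = ZAR 42,739,521.20

Net profit: ZAR 154,521.20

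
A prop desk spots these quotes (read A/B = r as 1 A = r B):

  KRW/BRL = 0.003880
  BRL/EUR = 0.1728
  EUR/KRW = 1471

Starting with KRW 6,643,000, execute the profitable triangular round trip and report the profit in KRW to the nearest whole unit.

Profitable loop is KRW → EUR → BRL → KRW:
KRW 6,643,000 ÷ 1471 = EUR 4,515.98
EUR 4,515.98 ÷ 0.1728 = BRL 26,134.12
BRL 26,134.12 ÷ 0.003880 = KRW 6,735,597
Profit = KRW 6,735,597 − KRW 6,643,000

Profit: KRW 92,597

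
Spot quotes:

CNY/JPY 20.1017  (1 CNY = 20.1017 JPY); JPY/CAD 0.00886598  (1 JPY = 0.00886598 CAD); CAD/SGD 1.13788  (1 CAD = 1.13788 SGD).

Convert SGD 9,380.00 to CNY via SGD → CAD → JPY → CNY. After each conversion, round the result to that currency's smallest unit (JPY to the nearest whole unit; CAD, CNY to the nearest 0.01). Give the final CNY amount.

SGD 9,380.00 ÷ 1.13788 = CAD 8,243.40
CAD 8,243.40 ÷ 0.00886598 = JPY 929,779
JPY 929,779 ÷ 20.1017 = CNY 46,253.75

CNY 46,253.75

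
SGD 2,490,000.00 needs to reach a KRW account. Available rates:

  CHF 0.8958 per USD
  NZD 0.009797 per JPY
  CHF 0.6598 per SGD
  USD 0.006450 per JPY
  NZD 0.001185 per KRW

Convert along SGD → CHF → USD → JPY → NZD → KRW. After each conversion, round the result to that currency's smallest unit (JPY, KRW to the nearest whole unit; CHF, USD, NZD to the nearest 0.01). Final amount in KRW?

KRW 2,350,799,789

SGD 2,490,000.00 × 0.6598 = CHF 1,642,902.00
CHF 1,642,902.00 ÷ 0.8958 = USD 1,834,005.36
USD 1,834,005.36 ÷ 0.006450 = JPY 284,341,916
JPY 284,341,916 × 0.009797 = NZD 2,785,697.75
NZD 2,785,697.75 ÷ 0.001185 = KRW 2,350,799,789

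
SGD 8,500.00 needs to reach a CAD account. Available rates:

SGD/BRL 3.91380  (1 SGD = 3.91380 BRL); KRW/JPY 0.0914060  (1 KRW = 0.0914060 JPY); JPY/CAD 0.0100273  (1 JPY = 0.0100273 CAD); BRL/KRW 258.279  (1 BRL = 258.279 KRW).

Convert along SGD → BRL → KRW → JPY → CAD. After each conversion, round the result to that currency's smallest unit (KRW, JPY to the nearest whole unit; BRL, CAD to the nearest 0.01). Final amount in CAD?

SGD 8,500.00 × 3.91380 = BRL 33,267.30
BRL 33,267.30 × 258.279 = KRW 8,592,245
KRW 8,592,245 × 0.0914060 = JPY 785,383
JPY 785,383 × 0.0100273 = CAD 7,875.27

CAD 7,875.27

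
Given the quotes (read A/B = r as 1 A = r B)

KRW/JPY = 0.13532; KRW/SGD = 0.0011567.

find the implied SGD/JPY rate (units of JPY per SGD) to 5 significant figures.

SGD/JPY = 116.99

1 SGD ÷ 0.0011567 = 864.528 KRW
864.528 KRW × 0.13532 = 116.988 JPY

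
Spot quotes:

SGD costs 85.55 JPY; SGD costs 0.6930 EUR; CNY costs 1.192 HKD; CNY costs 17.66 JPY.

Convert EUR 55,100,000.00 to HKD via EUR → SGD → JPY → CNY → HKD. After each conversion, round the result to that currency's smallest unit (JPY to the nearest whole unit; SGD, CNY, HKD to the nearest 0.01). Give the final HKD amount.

EUR 55,100,000.00 ÷ 0.6930 = SGD 79,509,379.51
SGD 79,509,379.51 × 85.55 = JPY 6,802,027,417
JPY 6,802,027,417 ÷ 17.66 = CNY 385,165,765.40
CNY 385,165,765.40 × 1.192 = HKD 459,117,592.36

HKD 459,117,592.36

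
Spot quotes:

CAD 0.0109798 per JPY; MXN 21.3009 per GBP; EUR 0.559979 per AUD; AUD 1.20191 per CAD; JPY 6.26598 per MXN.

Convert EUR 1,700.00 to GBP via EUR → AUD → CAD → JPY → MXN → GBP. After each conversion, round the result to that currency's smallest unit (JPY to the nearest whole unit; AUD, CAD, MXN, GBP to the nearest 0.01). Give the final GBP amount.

EUR 1,700.00 ÷ 0.559979 = AUD 3,035.83
AUD 3,035.83 ÷ 1.20191 = CAD 2,525.84
CAD 2,525.84 ÷ 0.0109798 = JPY 230,044
JPY 230,044 ÷ 6.26598 = MXN 36,713.17
MXN 36,713.17 ÷ 21.3009 = GBP 1,723.55

GBP 1,723.55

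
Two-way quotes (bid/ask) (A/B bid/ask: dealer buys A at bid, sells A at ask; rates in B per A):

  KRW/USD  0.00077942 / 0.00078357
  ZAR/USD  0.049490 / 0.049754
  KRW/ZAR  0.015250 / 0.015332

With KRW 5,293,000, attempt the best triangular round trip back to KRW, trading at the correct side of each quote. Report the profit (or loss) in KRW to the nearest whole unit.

Net profit: KRW 115,124

Best loop KRW → USD → ZAR → KRW:
KRW 5,293,000 × 0.00077942 (sell KRW at bid) = USD 4,125.47
USD 4,125.47 ÷ 0.049754 (buy ZAR at ask) = ZAR 82,917.35
ZAR 82,917.35 ÷ 0.015332 (buy KRW at ask) = KRW 5,408,124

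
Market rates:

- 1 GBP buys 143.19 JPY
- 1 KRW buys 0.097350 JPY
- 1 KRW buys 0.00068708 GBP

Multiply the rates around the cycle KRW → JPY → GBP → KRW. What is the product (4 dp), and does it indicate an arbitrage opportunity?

Around KRW → JPY → GBP → KRW: 1 × 0.097350 ÷ 143.19 ÷ 0.00068708 = 0.989500
Product < 1; profitable direction is KRW → GBP → JPY → KRW.

0.9895 (arbitrage exists)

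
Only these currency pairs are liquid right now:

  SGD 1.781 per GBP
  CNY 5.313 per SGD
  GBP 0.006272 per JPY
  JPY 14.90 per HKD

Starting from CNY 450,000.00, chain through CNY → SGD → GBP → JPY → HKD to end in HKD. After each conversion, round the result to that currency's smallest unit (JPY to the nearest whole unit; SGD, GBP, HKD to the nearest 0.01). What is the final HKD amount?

CNY 450,000.00 ÷ 5.313 = SGD 84,697.91
SGD 84,697.91 ÷ 1.781 = GBP 47,556.38
GBP 47,556.38 ÷ 0.006272 = JPY 7,582,331
JPY 7,582,331 ÷ 14.90 = HKD 508,881.28

HKD 508,881.28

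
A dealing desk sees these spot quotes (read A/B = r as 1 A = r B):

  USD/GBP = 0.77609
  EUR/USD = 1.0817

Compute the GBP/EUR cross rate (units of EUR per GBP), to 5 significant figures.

1 GBP ÷ 0.77609 = 1.28851 USD
1.28851 USD ÷ 1.0817 = 1.19119 EUR

GBP/EUR = 1.1912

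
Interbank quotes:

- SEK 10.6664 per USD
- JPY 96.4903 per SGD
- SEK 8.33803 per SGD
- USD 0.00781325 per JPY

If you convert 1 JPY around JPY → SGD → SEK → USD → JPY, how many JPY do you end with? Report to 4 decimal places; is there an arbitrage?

Around JPY → SGD → SEK → USD → JPY: 1 ÷ 96.4903 × 8.33803 ÷ 10.6664 ÷ 0.00781325 = 1.036884
Product > 1; profitable direction is JPY → SGD → SEK → USD → JPY.

1.0369 (arbitrage exists)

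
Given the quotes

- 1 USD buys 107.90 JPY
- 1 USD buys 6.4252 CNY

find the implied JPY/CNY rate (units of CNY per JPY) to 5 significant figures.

JPY/CNY = 0.059548

1 JPY ÷ 107.90 = 0.00926784 USD
0.00926784 USD × 6.4252 = 0.0595477 CNY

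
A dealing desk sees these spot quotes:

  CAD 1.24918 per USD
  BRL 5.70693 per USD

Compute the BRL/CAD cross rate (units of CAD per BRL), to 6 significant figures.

1 BRL ÷ 5.70693 = 0.175226 USD
0.175226 USD × 1.24918 = 0.218888 CAD

BRL/CAD = 0.218888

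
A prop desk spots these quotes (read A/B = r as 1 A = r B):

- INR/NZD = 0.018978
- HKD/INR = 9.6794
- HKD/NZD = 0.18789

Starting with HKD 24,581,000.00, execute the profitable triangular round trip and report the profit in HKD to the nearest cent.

Profitable loop is HKD → NZD → INR → HKD:
HKD 24,581,000.00 × 0.18789 = NZD 4,618,524.09
NZD 4,618,524.09 ÷ 0.018978 = INR 243,362,002.85
INR 243,362,002.85 ÷ 9.6794 = HKD 25,142,261.18
Profit = HKD 25,142,261.18 − HKD 24,581,000.00

Profit: HKD 561,261.18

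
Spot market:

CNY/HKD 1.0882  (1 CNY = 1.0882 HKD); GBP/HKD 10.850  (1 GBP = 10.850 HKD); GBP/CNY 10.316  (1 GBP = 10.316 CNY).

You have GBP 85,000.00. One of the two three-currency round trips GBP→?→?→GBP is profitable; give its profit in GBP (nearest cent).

Profitable loop is GBP → CNY → HKD → GBP:
GBP 85,000.00 × 10.316 = CNY 876,860.00
CNY 876,860.00 × 1.0882 = HKD 954,199.05
HKD 954,199.05 ÷ 10.850 = GBP 87,944.61
Profit = GBP 87,944.61 − GBP 85,000.00

Profit: GBP 2,944.61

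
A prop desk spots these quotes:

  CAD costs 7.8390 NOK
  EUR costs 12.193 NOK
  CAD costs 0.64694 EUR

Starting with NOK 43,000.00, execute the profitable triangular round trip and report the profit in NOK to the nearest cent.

Profit: NOK 269.55

Profitable loop is NOK → CAD → EUR → NOK:
NOK 43,000.00 ÷ 7.8390 = CAD 5,485.39
CAD 5,485.39 × 0.64694 = EUR 3,548.72
EUR 3,548.72 × 12.193 = NOK 43,269.55
Profit = NOK 43,269.55 − NOK 43,000.00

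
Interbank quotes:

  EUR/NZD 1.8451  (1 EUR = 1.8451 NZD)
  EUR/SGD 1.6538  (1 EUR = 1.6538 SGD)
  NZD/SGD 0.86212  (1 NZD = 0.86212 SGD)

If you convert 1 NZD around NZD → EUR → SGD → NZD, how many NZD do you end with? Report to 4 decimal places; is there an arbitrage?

Around NZD → EUR → SGD → NZD: 1 ÷ 1.8451 × 1.6538 ÷ 0.86212 = 1.039670
Product > 1; profitable direction is NZD → EUR → SGD → NZD.

1.0397 (arbitrage exists)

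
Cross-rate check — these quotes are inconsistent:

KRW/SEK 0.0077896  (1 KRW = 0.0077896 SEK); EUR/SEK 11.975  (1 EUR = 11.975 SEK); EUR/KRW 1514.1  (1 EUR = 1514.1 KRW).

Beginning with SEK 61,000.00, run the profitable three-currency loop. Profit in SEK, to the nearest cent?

Profit: SEK 934.93

Profitable loop is SEK → KRW → EUR → SEK:
SEK 61,000.00 ÷ 0.0077896 = KRW 7,830,954
KRW 7,830,954 ÷ 1514.1 = EUR 5,172.02
EUR 5,172.02 × 11.975 = SEK 61,934.93
Profit = SEK 61,934.93 − SEK 61,000.00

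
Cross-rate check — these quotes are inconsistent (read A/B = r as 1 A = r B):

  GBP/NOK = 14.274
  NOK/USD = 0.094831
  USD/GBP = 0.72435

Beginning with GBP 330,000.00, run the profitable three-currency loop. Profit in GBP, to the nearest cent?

Profitable loop is GBP → USD → NOK → GBP:
GBP 330,000.00 ÷ 0.72435 = USD 455,580.87
USD 455,580.87 ÷ 0.094831 = NOK 4,804,134.36
NOK 4,804,134.36 ÷ 14.274 = GBP 336,565.39
Profit = GBP 336,565.39 − GBP 330,000.00

Profit: GBP 6,565.39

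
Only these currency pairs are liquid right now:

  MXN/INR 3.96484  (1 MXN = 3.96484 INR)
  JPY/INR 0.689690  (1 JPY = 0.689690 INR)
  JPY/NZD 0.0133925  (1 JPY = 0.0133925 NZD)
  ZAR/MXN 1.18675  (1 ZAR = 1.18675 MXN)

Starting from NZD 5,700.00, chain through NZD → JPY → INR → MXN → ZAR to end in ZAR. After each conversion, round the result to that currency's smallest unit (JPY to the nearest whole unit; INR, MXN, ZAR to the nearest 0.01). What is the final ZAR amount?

NZD 5,700.00 ÷ 0.0133925 = JPY 425,611
JPY 425,611 × 0.689690 = INR 293,539.65
INR 293,539.65 ÷ 3.96484 = MXN 74,035.69
MXN 74,035.69 ÷ 1.18675 = ZAR 62,385.25

ZAR 62,385.25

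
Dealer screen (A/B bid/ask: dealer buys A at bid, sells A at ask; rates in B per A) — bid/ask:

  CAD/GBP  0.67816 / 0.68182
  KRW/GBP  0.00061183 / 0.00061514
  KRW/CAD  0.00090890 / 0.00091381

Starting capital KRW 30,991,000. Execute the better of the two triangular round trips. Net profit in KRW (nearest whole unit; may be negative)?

Net profit: KRW 62,453

Best loop KRW → CAD → GBP → KRW:
KRW 30,991,000 × 0.00090890 (sell KRW at bid) = CAD 28,167.72
CAD 28,167.72 × 0.67816 (sell CAD at bid) = GBP 19,102.22
GBP 19,102.22 ÷ 0.00061514 (buy KRW at ask) = KRW 31,053,453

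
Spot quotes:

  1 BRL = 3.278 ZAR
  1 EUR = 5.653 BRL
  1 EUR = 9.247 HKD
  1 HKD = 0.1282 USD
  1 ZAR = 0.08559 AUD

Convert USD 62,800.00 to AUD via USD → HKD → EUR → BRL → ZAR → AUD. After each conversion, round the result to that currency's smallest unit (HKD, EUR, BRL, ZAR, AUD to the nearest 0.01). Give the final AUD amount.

AUD 84,019.81

USD 62,800.00 ÷ 0.1282 = HKD 489,859.59
HKD 489,859.59 ÷ 9.247 = EUR 52,974.97
EUR 52,974.97 × 5.653 = BRL 299,467.51
BRL 299,467.51 × 3.278 = ZAR 981,654.50
ZAR 981,654.50 × 0.08559 = AUD 84,019.81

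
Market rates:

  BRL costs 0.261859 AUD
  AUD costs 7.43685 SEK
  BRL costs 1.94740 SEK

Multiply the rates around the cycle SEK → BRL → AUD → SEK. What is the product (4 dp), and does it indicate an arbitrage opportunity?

1.0000 (no arbitrage)

Around SEK → BRL → AUD → SEK: 1 ÷ 1.94740 × 0.261859 × 7.43685 = 1.000003
Product ≈ 1 (deviation 0.000%, within rounding noise).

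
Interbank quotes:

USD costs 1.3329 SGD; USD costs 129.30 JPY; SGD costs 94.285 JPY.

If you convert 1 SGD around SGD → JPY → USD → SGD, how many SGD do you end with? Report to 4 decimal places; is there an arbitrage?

0.9719 (arbitrage exists)

Around SGD → JPY → USD → SGD: 1 × 94.285 ÷ 129.30 × 1.3329 = 0.971945
Product < 1; profitable direction is SGD → USD → JPY → SGD.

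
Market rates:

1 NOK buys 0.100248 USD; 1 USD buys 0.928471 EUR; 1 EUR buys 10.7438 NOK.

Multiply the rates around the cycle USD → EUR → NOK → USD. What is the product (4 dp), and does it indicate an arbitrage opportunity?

Around USD → EUR → NOK → USD: 1 × 0.928471 × 10.7438 × 0.100248 = 1.000005
Product ≈ 1 (deviation 0.000%, within rounding noise).

1.0000 (no arbitrage)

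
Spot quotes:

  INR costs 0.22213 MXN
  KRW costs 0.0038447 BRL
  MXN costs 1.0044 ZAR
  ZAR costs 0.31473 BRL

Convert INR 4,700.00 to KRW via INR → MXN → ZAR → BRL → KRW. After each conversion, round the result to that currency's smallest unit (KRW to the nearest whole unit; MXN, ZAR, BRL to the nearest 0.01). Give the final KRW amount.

KRW 85,840

INR 4,700.00 × 0.22213 = MXN 1,044.01
MXN 1,044.01 × 1.0044 = ZAR 1,048.60
ZAR 1,048.60 × 0.31473 = BRL 330.03
BRL 330.03 ÷ 0.0038447 = KRW 85,840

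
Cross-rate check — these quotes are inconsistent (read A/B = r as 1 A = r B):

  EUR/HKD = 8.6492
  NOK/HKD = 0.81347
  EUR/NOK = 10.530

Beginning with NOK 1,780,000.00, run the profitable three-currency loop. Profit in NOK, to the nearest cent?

Profit: NOK 17,322.58

Profitable loop is NOK → EUR → HKD → NOK:
NOK 1,780,000.00 ÷ 10.530 = EUR 169,040.84
EUR 169,040.84 × 8.6492 = HKD 1,462,068.00
HKD 1,462,068.00 ÷ 0.81347 = NOK 1,797,322.58
Profit = NOK 1,797,322.58 − NOK 1,780,000.00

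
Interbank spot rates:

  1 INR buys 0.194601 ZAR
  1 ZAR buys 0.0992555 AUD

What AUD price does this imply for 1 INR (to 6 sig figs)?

INR/AUD = 0.0193152

1 INR × 0.194601 = 0.194601 ZAR
0.194601 ZAR × 0.0992555 = 0.0193152 AUD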